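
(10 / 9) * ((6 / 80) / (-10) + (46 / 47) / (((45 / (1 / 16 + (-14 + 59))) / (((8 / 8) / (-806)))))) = -297161 / 30684420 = -0.01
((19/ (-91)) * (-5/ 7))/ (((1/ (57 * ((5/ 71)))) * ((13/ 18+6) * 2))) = 243675/ 5472467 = 0.04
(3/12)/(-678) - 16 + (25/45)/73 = -9498547/593928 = -15.99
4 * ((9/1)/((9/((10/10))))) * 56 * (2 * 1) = 448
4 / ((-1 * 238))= -2 / 119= -0.02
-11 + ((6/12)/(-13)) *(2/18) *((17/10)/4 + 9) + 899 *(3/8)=234781/720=326.08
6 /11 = 0.55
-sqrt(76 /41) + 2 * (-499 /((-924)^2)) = -2 * sqrt(779) /41-499 /426888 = -1.36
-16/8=-2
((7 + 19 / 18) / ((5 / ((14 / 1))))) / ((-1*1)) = -203 / 9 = -22.56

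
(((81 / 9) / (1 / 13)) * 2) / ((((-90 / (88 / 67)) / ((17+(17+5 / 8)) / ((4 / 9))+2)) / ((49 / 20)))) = -17916899 / 26800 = -668.54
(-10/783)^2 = 100/613089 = 0.00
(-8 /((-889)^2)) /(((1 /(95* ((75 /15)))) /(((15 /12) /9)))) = -4750 /7112889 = -0.00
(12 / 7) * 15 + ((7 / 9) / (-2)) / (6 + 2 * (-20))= 110209 / 4284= 25.73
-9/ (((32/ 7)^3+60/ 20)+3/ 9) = -9261/ 101734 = -0.09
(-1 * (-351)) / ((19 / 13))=4563 / 19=240.16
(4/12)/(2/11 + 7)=11/237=0.05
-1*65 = -65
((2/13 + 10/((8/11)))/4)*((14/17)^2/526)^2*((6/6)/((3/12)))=1735923/75101832637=0.00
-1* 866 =-866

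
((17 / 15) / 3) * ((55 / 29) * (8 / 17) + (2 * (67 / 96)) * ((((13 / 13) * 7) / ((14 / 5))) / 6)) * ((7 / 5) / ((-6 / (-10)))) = 1.30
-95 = -95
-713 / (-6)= 713 / 6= 118.83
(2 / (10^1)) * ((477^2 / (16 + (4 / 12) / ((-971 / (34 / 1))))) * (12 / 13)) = 3976751862 / 1513655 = 2627.25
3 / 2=1.50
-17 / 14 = -1.21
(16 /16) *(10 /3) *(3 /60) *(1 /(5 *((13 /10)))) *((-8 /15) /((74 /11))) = -44 /21645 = -0.00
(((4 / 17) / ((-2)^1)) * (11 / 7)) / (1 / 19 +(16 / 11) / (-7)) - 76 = -288686 / 3859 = -74.81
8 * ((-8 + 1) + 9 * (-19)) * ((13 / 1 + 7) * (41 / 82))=-14240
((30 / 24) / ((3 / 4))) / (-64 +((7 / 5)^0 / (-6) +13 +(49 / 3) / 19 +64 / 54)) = -1710 / 50399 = -0.03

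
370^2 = 136900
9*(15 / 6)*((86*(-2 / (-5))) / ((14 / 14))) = 774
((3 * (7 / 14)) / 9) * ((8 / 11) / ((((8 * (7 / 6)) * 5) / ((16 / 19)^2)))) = 0.00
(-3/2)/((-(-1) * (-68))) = 3/136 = 0.02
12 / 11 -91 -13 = -102.91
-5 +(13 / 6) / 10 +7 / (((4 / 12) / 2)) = 2233 / 60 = 37.22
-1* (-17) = 17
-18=-18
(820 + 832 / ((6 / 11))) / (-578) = -3518 / 867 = -4.06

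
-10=-10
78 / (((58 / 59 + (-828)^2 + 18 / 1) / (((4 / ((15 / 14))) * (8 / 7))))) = 6136 / 12640805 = 0.00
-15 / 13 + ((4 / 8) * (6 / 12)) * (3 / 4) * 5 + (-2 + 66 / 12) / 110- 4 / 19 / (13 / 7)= -64749 / 217360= -0.30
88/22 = 4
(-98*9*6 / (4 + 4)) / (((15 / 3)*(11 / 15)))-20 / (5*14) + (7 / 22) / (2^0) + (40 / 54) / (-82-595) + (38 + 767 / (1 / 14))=14913158237 / 1407483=10595.62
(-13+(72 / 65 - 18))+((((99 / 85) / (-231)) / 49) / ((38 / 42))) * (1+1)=-6150419 / 205751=-29.89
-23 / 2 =-11.50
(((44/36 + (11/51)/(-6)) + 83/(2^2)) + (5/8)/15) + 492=69901/136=513.98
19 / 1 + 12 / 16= 79 / 4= 19.75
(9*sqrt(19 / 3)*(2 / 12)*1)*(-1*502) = -251*sqrt(57) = -1895.01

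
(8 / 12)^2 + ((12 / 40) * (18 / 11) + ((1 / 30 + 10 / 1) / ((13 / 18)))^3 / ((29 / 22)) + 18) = 1618622152931 / 788448375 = 2052.92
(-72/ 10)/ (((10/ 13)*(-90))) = 13/ 125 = 0.10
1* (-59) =-59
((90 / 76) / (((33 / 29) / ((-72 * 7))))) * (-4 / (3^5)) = 16240 / 1881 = 8.63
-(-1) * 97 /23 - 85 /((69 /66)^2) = -38909 /529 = -73.55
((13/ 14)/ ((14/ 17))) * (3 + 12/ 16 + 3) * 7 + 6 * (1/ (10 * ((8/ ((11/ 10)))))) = 74703/ 1400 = 53.36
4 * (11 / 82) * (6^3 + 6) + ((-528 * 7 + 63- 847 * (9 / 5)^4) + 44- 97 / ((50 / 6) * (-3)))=-316660047 / 25625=-12357.47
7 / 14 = 1 / 2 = 0.50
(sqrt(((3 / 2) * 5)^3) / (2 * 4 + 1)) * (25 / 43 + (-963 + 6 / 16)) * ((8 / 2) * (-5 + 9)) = -35128.87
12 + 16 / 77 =940 / 77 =12.21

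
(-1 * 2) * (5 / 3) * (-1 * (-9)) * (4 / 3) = -40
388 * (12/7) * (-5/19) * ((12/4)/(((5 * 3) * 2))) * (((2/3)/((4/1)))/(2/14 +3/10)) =-3880/589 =-6.59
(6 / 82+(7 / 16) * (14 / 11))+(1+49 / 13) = 253245 / 46904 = 5.40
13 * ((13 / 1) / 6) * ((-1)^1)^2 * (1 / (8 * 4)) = 169 / 192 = 0.88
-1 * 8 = -8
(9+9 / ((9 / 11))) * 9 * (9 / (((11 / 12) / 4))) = 77760 / 11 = 7069.09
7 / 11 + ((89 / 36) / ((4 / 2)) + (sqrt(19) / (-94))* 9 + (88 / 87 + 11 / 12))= 87293 / 22968-9* sqrt(19) / 94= 3.38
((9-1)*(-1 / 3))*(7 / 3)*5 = -280 / 9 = -31.11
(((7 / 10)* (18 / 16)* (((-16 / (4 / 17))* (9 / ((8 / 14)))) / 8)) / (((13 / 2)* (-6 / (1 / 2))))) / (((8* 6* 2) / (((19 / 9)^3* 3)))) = 5713547 / 14376960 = 0.40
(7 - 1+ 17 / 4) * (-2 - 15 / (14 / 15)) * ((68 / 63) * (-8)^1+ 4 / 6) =2603623 / 1764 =1475.98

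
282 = 282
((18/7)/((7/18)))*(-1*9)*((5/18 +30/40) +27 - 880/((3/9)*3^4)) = 13311/49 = 271.65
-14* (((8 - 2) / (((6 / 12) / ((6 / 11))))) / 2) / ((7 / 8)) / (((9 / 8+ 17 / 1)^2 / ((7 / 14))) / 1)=-18432 / 231275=-0.08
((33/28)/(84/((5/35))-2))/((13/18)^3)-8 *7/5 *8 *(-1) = 2018829341/22530235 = 89.61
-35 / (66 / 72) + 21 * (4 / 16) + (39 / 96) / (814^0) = -11449 / 352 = -32.53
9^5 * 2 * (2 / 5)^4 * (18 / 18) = 1889568 / 625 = 3023.31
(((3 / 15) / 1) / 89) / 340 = 1 / 151300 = 0.00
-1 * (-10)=10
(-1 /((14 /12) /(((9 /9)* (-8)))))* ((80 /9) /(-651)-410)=-38436320 /13671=-2811.52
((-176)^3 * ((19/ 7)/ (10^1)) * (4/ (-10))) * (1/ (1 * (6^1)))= 98651.18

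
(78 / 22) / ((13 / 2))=6 / 11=0.55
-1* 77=-77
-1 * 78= -78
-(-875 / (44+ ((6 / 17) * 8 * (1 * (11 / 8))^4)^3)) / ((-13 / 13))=-72123154432000 / 88364330508619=-0.82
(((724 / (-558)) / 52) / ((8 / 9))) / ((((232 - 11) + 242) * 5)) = -181 / 14927120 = -0.00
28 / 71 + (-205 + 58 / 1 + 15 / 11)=-113434 / 781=-145.24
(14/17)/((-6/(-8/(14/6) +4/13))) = 284/663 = 0.43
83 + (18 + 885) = 986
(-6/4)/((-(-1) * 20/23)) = -69/40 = -1.72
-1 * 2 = -2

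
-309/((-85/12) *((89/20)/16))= 237312/1513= 156.85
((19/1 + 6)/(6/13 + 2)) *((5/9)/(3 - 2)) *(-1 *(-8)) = 1625/36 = 45.14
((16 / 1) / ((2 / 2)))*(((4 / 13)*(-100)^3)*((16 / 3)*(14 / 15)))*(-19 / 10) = 5447680000 / 117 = 46561367.52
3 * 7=21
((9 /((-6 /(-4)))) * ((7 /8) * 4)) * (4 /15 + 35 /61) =5383 /305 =17.65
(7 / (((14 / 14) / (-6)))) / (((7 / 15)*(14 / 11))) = -495 / 7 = -70.71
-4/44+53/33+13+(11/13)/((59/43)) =383002/25311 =15.13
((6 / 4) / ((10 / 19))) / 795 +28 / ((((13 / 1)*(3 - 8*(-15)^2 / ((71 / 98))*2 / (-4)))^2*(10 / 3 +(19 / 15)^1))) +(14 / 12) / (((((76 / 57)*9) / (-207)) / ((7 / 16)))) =-8.80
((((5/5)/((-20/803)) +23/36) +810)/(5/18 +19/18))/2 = 4334/15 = 288.93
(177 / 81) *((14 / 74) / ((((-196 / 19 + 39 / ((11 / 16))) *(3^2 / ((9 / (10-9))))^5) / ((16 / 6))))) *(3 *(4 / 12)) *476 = 82173784 / 7267725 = 11.31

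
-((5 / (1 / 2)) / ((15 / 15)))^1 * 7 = -70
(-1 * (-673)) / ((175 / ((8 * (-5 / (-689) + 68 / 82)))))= 127229304 / 4943575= 25.74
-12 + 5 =-7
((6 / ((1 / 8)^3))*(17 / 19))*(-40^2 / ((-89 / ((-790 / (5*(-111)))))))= 4400742400 / 62567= 70336.48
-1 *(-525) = 525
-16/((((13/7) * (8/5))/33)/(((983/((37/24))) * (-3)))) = 163492560/481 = 339901.37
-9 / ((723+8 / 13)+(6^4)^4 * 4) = -117 / 146697715197119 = -0.00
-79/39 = -2.03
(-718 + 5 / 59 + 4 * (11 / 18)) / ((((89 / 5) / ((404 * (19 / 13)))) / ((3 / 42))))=-7290568850 / 4300569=-1695.26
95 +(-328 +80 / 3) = -619 / 3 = -206.33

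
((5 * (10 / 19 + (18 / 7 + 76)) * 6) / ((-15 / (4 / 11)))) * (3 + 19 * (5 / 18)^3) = -209042920 / 1066527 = -196.00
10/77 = 0.13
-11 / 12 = -0.92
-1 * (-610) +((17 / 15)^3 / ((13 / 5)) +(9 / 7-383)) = 14056841 / 61425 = 228.85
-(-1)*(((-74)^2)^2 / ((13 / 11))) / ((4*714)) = 41231542 / 4641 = 8884.19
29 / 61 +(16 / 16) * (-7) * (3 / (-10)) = 1571 / 610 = 2.58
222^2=49284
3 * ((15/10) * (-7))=-63/2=-31.50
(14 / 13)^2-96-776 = -147172 / 169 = -870.84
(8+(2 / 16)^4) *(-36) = -288.01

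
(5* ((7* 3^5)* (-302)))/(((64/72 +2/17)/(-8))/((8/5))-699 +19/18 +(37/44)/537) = 3537287392320/961297679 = 3679.70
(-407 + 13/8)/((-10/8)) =3243/10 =324.30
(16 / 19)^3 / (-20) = -1024 / 34295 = -0.03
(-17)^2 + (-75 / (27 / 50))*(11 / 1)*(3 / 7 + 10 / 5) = -215543 / 63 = -3421.32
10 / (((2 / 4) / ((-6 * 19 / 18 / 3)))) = -380 / 9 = -42.22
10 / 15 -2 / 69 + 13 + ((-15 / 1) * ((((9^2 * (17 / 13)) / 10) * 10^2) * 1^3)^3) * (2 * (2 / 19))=-10809414241339837 / 2880267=-3752920906.76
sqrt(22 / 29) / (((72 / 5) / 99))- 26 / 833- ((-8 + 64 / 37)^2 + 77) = -132680015 / 1140377 + 55*sqrt(638) / 232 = -110.36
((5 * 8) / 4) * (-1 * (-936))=9360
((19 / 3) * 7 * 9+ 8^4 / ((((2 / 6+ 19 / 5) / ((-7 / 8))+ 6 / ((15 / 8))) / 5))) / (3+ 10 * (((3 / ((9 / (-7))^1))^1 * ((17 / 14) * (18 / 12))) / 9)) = 234738 / 31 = 7572.19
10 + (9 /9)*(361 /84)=1201 /84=14.30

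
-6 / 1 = -6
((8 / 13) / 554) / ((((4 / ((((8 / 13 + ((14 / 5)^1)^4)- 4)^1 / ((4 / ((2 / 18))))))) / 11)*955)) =1297747 / 251473584375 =0.00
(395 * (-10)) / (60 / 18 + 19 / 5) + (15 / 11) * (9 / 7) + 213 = -2792898 / 8239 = -338.99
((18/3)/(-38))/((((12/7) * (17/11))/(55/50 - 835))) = 642103/12920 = 49.70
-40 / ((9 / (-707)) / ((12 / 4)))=9426.67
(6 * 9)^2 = 2916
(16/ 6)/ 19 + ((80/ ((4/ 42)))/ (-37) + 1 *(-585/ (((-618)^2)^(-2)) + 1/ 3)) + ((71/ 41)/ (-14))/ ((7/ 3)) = -241032177302350058865/ 2824654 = -85331575938982.28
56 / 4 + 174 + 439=627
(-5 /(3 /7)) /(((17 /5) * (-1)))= 175 /51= 3.43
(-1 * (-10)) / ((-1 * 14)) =-5 / 7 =-0.71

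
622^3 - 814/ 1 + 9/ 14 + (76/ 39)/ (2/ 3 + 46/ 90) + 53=2321223947363/ 9646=240641089.30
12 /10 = 6 /5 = 1.20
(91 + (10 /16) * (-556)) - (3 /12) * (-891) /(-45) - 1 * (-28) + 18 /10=-4633 /20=-231.65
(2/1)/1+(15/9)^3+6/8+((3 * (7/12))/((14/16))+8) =1877/108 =17.38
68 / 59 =1.15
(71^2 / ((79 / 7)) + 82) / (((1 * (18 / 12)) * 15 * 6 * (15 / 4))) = 33412 / 31995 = 1.04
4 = 4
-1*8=-8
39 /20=1.95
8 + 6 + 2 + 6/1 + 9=31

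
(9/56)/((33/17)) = 51/616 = 0.08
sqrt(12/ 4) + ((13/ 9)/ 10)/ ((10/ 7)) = 91/ 900 + sqrt(3) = 1.83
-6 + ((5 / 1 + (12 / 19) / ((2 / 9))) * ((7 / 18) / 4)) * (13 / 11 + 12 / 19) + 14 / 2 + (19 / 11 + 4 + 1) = 2604617 / 285912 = 9.11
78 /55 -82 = -4432 /55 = -80.58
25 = 25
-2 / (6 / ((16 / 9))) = -16 / 27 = -0.59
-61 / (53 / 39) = -2379 / 53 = -44.89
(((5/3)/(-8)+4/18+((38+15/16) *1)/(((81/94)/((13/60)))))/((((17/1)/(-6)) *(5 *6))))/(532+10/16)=-381193/1760219100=-0.00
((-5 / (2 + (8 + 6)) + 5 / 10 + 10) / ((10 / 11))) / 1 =1793 / 160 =11.21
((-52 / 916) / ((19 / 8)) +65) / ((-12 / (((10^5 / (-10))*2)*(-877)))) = -413229245000 / 4351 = -94973395.77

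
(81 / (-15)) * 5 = -27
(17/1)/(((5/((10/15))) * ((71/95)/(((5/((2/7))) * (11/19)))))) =30.73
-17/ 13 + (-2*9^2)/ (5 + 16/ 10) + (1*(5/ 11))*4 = -3437/ 143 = -24.03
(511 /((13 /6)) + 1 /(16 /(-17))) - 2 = 48419 /208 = 232.78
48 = 48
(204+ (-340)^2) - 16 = 115788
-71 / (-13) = 71 / 13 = 5.46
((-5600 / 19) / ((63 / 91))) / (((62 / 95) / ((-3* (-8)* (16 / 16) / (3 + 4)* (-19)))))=3952000 / 93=42494.62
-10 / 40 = -1 / 4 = -0.25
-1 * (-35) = 35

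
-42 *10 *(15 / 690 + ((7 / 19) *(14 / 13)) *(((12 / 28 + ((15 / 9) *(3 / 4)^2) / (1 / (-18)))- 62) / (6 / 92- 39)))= -1169675920 / 3391557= -344.88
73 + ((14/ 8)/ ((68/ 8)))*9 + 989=36171/ 34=1063.85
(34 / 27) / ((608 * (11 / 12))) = 0.00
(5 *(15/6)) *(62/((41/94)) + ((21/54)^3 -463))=-1917647425/478224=-4009.94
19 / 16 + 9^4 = 104995 / 16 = 6562.19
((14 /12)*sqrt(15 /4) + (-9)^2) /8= 7*sqrt(15) /96 + 81 /8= 10.41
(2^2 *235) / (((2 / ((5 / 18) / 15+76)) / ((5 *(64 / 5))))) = 61739200 / 27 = 2286637.04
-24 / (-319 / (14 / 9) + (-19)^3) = 336 / 98897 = 0.00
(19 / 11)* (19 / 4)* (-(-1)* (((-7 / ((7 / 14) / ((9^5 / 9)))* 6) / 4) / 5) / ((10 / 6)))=-149216823 / 1100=-135651.66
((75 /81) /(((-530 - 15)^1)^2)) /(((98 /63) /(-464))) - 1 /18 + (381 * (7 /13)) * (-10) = -39926249287 /19461078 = -2051.59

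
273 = 273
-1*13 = -13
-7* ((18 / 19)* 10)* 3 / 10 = -378 / 19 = -19.89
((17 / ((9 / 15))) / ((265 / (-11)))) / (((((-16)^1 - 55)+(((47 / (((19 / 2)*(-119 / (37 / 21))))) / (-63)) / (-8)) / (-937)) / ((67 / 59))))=46822558751892 / 2489122197392095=0.02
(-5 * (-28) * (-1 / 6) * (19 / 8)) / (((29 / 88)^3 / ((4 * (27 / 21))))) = -194219520 / 24389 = -7963.41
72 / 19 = 3.79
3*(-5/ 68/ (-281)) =15/ 19108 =0.00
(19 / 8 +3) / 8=43 / 64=0.67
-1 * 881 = -881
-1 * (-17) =17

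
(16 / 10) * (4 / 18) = 16 / 45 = 0.36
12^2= 144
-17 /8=-2.12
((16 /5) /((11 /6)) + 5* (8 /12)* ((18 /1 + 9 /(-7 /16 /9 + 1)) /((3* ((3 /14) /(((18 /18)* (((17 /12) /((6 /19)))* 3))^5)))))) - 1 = 1414456633516957103 /22499389440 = 62866445.21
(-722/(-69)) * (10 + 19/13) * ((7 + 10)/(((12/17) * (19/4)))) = 1636318/2691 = 608.07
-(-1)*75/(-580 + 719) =75/139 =0.54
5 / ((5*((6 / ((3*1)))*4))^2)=1 / 320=0.00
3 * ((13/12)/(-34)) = -13/136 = -0.10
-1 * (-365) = 365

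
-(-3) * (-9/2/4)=-27/8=-3.38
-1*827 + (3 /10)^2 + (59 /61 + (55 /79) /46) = -9154334317 /11083700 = -825.93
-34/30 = -17/15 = -1.13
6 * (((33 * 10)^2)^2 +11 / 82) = 2917365660033 / 41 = 71155260000.80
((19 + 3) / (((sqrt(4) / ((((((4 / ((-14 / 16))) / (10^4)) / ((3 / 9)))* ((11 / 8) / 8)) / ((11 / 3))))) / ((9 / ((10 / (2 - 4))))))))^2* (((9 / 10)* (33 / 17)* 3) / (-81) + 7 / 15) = 0.00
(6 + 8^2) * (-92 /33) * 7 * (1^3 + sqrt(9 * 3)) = -45080 * sqrt(3) /11 - 45080 /33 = -8464.32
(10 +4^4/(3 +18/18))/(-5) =-74/5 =-14.80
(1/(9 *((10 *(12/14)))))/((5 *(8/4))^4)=7/5400000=0.00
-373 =-373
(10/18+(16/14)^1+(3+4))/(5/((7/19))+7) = 137/324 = 0.42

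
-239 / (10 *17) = -239 / 170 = -1.41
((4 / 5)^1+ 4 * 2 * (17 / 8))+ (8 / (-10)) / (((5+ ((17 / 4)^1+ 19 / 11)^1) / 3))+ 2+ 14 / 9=21.14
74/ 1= 74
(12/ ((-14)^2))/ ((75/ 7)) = 1/ 175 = 0.01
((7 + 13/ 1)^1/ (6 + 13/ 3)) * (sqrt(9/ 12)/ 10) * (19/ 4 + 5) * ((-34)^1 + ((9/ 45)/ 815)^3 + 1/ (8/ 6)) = -1052980532296407 * sqrt(3)/ 33563289250000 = -54.34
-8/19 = -0.42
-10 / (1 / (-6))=60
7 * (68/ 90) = 238/ 45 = 5.29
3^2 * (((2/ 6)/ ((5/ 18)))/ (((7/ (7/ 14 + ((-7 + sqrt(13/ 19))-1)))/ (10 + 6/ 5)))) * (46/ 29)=-29808/ 145 + 19872 * sqrt(247)/ 13775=-182.90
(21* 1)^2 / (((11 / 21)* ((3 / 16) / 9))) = 444528 / 11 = 40411.64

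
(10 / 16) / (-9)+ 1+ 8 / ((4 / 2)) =355 / 72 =4.93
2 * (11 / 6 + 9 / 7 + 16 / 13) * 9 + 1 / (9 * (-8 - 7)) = 961784 / 12285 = 78.29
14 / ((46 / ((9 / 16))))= 63 / 368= 0.17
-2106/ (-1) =2106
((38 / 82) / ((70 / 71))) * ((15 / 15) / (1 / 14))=1349 / 205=6.58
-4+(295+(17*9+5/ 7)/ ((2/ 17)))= 11183/ 7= 1597.57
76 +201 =277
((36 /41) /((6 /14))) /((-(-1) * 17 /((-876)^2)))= 64459584 /697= 92481.47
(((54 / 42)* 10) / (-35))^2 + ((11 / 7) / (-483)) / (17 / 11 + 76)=19063739 / 141315657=0.13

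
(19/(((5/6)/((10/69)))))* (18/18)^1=76/23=3.30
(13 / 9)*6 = 26 / 3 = 8.67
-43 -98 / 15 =-49.53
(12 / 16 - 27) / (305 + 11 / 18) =-945 / 11002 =-0.09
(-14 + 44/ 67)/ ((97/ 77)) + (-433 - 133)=-3747272/ 6499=-576.59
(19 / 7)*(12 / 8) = 57 / 14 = 4.07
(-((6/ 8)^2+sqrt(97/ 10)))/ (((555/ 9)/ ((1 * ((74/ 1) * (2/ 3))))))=-2 * sqrt(970)/ 25 - 9/ 20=-2.94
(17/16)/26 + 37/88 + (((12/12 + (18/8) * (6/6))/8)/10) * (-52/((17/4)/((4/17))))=2277051/6612320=0.34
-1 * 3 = -3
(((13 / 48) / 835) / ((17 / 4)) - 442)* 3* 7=-527031869 / 56780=-9282.00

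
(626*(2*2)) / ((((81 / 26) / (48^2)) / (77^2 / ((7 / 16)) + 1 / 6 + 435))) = 699356542976 / 27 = 25902094184.30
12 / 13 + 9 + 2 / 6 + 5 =595 / 39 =15.26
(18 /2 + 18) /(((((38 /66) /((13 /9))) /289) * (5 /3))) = 1115829 /95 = 11745.57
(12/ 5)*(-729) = -8748/ 5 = -1749.60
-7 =-7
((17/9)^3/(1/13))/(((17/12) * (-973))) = -15028/236439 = -0.06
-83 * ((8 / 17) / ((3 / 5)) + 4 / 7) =-40172 / 357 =-112.53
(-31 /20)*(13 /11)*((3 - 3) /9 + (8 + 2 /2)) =-3627 /220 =-16.49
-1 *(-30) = 30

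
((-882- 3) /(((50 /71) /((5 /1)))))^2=157929489 /4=39482372.25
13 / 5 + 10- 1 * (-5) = 17.60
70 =70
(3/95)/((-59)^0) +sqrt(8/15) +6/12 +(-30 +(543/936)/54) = -47148781/1600560 +2 *sqrt(30)/15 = -28.73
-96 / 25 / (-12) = 8 / 25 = 0.32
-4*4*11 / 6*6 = -176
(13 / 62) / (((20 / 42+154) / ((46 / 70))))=0.00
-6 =-6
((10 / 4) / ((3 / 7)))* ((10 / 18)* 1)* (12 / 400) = 7 / 72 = 0.10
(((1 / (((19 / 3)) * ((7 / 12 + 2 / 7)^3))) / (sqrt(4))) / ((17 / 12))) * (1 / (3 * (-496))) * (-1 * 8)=1778112 / 3895227221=0.00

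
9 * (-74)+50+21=-595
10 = 10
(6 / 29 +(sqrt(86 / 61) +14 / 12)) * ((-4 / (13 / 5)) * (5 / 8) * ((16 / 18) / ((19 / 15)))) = -59750 / 64467-500 * sqrt(5246) / 45201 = -1.73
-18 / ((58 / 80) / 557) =-401040 / 29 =-13828.97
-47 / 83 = -0.57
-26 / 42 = -13 / 21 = -0.62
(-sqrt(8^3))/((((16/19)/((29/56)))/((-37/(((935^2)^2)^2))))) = 0.00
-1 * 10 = -10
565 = 565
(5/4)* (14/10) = 7/4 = 1.75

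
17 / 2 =8.50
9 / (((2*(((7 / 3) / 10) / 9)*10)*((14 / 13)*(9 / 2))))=351 / 98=3.58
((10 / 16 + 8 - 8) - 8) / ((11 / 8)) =-59 / 11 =-5.36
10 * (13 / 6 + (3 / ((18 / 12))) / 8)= 145 / 6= 24.17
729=729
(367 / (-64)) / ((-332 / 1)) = 0.02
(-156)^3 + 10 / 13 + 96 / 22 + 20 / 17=-9229071958 / 2431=-3796409.69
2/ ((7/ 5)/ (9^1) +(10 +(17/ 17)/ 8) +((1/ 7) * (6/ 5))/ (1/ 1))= 5040/ 26339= 0.19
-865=-865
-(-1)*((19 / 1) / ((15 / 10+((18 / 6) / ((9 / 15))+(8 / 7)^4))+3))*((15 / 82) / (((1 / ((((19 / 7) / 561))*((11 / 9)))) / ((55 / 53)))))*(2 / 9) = 68102650 / 161014404231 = 0.00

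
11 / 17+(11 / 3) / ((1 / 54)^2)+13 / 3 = 545546 / 51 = 10696.98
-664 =-664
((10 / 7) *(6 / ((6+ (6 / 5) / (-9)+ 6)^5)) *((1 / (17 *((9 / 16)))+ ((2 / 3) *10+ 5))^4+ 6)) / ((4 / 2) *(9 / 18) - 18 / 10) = -822205885538046875 / 940234638147696864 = -0.87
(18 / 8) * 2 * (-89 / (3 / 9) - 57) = -1458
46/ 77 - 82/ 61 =-3508/ 4697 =-0.75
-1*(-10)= 10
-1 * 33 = -33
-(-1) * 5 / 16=5 / 16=0.31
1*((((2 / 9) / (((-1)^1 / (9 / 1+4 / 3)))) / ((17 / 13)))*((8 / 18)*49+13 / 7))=-1200134 / 28917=-41.50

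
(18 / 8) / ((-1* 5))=-9 / 20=-0.45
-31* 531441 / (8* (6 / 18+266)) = -49424013 / 6392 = -7732.17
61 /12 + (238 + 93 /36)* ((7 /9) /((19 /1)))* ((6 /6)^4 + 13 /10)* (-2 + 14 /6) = 12.63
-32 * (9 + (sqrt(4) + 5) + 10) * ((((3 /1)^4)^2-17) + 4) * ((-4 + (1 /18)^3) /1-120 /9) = 68839438304 /729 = 94429956.52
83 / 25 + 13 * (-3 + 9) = 2033 / 25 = 81.32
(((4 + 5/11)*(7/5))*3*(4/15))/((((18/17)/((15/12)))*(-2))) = -5831/1980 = -2.94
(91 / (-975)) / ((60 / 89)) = -623 / 4500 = -0.14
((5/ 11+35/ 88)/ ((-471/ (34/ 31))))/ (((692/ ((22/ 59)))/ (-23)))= 9775/ 397419752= 0.00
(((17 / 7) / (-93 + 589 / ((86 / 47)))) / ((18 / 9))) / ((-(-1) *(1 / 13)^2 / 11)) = 1358929 / 137795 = 9.86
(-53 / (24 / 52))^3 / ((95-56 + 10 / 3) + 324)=-327082769 / 79128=-4133.59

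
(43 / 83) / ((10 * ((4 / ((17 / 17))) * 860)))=1 / 66400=0.00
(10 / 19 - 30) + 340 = 5900 / 19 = 310.53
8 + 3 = 11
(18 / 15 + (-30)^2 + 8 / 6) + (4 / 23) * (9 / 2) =311644 / 345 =903.32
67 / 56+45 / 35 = 139 / 56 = 2.48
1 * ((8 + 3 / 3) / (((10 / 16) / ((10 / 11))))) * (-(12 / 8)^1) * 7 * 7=-10584 / 11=-962.18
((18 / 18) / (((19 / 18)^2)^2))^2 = 11019960576 / 16983563041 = 0.65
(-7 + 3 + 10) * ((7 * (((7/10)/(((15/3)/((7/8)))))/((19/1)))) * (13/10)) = 13377/38000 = 0.35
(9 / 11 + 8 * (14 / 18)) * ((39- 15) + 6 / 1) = 6970 / 33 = 211.21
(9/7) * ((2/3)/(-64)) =-3/224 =-0.01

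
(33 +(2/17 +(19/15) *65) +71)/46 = 4.05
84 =84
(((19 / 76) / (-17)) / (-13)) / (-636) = -1 / 562224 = -0.00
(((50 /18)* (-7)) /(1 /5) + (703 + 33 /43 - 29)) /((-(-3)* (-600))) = -0.32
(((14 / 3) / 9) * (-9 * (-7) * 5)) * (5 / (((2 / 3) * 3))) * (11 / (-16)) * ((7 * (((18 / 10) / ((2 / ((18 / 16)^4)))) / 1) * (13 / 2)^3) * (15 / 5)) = -2447368768845 / 1048576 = -2333992.74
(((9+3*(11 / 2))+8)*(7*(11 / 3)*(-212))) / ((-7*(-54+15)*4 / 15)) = -195305 / 78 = -2503.91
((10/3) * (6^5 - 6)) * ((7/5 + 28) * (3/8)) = 285547.50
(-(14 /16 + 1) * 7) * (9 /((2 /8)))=-945 /2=-472.50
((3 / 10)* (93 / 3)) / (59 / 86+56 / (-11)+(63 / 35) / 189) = -2.12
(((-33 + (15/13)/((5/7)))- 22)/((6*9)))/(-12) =347/4212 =0.08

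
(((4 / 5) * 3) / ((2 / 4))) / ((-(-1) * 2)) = 12 / 5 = 2.40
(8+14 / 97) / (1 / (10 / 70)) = 1.16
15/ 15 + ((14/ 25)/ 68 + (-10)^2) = 85857/ 850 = 101.01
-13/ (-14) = 13/ 14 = 0.93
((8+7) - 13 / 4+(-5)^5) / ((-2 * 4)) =389.16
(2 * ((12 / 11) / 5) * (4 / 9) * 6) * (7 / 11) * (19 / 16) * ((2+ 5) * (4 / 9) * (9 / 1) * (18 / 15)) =89376 / 3025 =29.55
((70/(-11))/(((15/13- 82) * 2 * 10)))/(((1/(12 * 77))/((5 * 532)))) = 10166520/1051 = 9673.19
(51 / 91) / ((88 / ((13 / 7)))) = 51 / 4312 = 0.01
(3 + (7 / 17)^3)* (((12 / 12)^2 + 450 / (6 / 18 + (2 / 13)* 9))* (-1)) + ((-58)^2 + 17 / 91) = 76594076057 / 29954561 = 2557.01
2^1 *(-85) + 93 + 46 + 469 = 438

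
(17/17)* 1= 1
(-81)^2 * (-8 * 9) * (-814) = 384527088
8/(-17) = -8/17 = -0.47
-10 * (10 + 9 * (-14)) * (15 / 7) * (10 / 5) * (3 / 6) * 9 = 22371.43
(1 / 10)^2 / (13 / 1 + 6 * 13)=1 / 9100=0.00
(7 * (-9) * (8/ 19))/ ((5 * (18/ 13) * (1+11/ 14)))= -5096/ 2375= -2.15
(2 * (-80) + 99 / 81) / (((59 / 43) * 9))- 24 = -176143 / 4779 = -36.86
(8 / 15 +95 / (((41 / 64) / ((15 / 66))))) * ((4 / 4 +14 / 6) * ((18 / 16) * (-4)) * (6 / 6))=-513.54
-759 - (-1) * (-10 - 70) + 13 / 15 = -12572 / 15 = -838.13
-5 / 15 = -1 / 3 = -0.33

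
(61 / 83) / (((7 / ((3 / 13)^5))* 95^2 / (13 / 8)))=14823 / 1198082540200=0.00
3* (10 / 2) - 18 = -3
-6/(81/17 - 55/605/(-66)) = -74052/58823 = -1.26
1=1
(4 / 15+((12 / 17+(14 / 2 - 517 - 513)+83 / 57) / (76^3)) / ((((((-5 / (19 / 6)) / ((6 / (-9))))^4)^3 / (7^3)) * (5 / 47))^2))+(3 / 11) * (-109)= -15715754341300744751052684034739478509968132499 / 533449346615379786888903629779815673828125000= -29.46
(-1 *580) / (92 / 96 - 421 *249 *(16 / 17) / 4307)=1019208480 / 38570299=26.42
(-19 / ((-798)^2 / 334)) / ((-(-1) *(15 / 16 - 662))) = 1336 / 88624683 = 0.00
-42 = -42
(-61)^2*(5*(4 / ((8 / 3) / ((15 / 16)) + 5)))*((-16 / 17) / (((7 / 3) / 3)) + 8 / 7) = -637.78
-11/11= -1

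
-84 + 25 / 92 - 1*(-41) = -3931 / 92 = -42.73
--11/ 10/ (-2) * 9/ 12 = -33/ 80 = -0.41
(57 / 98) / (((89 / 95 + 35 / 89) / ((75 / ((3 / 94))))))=566273625 / 551054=1027.62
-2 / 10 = -1 / 5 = -0.20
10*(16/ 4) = 40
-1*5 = -5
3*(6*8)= 144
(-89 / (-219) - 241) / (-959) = 52690 / 210021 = 0.25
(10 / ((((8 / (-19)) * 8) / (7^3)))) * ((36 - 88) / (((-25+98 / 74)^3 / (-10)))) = 107284320325 / 2688885504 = 39.90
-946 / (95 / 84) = -79464 / 95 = -836.46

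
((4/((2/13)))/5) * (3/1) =78/5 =15.60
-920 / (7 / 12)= -11040 / 7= -1577.14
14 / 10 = 7 / 5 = 1.40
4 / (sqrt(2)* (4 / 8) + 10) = 80 / 199 - 4* sqrt(2) / 199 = 0.37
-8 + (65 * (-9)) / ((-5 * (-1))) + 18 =-107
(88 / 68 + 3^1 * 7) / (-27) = -379 / 459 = -0.83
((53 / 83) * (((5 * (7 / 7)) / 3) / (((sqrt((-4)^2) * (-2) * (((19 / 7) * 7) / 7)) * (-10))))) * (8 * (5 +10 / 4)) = 1855 / 6308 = 0.29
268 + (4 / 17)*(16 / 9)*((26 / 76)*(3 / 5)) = 1298876 / 4845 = 268.09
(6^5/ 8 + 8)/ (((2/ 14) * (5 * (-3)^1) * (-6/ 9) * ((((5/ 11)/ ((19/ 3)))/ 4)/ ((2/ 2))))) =573496/ 15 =38233.07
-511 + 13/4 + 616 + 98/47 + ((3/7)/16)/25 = 14520241/131600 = 110.34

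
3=3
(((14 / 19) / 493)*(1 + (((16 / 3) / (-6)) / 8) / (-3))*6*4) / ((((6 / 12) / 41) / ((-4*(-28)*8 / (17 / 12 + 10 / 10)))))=921632768 / 814929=1130.94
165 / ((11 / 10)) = 150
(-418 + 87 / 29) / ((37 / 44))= -18260 / 37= -493.51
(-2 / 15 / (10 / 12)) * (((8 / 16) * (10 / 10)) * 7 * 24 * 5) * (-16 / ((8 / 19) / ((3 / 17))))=38304 / 85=450.64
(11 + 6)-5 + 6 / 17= 210 / 17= 12.35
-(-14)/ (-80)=-7/ 40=-0.18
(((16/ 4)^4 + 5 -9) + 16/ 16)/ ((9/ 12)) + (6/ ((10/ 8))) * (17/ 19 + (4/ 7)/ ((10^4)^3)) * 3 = 21833875000000513/ 62343750000000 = 350.22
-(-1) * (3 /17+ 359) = 6106 /17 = 359.18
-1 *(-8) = 8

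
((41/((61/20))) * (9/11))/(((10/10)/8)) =59040/671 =87.99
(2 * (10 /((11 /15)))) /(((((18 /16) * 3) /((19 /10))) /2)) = 3040 /99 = 30.71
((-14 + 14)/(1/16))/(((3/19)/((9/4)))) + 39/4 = 9.75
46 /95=0.48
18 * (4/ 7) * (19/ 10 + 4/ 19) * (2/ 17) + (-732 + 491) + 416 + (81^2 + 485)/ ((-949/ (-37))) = 373239501/ 825265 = 452.27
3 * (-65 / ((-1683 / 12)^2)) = -1040 / 104907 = -0.01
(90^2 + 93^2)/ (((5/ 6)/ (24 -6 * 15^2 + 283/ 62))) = -4116686463/ 155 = -26559267.50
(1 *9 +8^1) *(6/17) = 6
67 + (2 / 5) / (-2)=334 / 5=66.80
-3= -3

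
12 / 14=6 / 7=0.86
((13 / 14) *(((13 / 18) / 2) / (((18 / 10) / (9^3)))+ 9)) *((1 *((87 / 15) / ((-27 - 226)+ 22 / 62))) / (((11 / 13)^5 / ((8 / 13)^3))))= -9812311704 / 5518412515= -1.78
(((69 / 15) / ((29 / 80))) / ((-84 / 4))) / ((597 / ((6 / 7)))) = -0.00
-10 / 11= -0.91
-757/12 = -63.08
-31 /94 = -0.33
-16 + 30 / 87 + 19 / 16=-6713 / 464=-14.47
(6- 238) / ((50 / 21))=-2436 / 25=-97.44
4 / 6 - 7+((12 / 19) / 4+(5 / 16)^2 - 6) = -12.08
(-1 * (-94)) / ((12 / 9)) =141 / 2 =70.50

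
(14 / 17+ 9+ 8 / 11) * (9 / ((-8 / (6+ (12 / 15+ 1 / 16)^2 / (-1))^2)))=-20093507273997 / 61276160000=-327.92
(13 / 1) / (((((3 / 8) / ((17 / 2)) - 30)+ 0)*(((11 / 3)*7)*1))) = -884 / 52283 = -0.02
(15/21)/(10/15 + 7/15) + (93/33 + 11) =18913/1309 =14.45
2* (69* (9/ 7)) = 1242/ 7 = 177.43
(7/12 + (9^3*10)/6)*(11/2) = 160457/24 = 6685.71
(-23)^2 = 529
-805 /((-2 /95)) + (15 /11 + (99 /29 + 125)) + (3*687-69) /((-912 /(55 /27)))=6277961732 /163647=38362.83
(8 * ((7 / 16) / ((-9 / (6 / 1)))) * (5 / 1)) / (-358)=35 / 1074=0.03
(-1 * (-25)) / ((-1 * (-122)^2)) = -25 / 14884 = -0.00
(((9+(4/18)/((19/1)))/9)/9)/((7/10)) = 15410/96957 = 0.16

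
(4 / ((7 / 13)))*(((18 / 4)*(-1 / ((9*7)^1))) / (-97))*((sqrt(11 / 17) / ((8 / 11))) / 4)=143*sqrt(187) / 1292816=0.00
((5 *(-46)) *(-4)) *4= 3680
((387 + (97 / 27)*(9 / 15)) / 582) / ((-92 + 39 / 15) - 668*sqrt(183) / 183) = -79583284 / 7394149077 + 29245040*sqrt(183) / 66547341693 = -0.00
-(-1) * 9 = 9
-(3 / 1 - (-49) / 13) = -88 / 13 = -6.77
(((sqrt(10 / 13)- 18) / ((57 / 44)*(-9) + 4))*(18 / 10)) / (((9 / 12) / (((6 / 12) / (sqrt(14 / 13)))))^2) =1.66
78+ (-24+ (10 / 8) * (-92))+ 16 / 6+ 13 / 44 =-7661 / 132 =-58.04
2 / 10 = 1 / 5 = 0.20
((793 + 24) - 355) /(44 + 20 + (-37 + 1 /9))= 2079 /122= 17.04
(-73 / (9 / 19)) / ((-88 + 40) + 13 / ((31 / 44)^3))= 41320117 / 2903184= 14.23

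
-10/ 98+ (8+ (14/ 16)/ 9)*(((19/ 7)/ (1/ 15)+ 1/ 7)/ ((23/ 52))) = 7585544/ 10143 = 747.86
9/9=1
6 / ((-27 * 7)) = -2 / 63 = -0.03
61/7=8.71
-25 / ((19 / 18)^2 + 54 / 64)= -12.77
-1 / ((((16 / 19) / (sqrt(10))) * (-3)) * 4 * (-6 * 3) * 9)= -19 * sqrt(10) / 31104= -0.00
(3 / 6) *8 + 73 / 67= 341 / 67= 5.09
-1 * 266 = -266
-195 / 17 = -11.47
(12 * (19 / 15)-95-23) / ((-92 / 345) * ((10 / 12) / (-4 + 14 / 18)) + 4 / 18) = -67077 / 190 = -353.04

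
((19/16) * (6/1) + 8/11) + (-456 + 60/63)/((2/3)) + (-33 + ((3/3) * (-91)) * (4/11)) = -456339/616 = -740.81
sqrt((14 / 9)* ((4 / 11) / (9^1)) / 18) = 0.06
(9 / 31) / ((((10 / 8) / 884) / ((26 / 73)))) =827424 / 11315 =73.13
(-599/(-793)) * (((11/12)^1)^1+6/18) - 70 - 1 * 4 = -231733/3172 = -73.06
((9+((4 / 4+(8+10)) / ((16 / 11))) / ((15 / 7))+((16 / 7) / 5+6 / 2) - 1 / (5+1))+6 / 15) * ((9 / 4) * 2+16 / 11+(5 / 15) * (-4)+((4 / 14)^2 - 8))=-336534943 / 5433120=-61.94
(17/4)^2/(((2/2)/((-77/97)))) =-22253/1552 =-14.34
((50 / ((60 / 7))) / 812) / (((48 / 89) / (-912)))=-8455 / 696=-12.15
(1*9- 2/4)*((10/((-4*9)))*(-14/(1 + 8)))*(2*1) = 595/81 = 7.35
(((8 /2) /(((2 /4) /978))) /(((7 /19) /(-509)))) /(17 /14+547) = -151331808 /7675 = -19717.50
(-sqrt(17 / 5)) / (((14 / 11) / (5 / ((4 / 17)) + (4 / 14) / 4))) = -6567*sqrt(85) / 1960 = -30.89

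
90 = 90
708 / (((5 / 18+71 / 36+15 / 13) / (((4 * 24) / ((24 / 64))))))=53248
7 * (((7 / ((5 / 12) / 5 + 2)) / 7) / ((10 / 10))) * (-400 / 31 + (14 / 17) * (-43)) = -2138808 / 13175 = -162.34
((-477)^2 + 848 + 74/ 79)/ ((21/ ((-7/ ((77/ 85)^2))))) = -130352416825/ 1405173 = -92766.10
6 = 6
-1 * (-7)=7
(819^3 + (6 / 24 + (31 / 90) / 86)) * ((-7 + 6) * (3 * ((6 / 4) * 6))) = -6377991339939 / 430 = -14832537999.86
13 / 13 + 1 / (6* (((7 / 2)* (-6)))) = 125 / 126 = 0.99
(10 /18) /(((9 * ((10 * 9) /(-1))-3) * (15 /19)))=-19 /21951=-0.00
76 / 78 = 38 / 39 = 0.97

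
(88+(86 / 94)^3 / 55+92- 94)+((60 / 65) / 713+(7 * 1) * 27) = 14556128201938 / 52928446285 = 275.02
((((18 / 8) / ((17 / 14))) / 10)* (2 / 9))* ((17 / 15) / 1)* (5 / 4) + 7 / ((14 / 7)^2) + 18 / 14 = 2599 / 840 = 3.09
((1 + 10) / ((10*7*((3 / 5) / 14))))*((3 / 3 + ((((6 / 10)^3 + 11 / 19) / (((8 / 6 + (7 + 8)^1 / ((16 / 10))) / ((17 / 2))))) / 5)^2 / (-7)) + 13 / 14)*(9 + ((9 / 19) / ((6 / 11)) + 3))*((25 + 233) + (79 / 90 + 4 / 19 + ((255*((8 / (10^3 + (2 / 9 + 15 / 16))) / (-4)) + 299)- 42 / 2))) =6619389185532956574397775713 / 135726477409112515625000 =48770.07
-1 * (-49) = 49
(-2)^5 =-32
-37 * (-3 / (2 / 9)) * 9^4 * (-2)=-6554439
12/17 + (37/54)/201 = 130877/184518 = 0.71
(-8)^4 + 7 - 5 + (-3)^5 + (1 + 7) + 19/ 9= 34786/ 9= 3865.11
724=724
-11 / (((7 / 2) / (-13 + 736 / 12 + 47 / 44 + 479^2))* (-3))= 30292733 / 126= 240418.52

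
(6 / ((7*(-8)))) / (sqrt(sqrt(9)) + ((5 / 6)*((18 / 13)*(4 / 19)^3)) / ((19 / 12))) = 4879218240 / 20091245419903 - 2870222153929*sqrt(3) / 80364981679612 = -0.06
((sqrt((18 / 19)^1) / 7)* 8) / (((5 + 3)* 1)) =3* sqrt(38) / 133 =0.14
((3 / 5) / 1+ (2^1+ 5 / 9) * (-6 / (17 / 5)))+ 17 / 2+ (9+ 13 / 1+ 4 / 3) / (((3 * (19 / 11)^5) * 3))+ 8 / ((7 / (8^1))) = 1105976899357 / 79557060870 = 13.90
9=9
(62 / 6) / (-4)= -31 / 12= -2.58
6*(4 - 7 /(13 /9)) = -66 /13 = -5.08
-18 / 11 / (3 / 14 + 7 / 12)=-1512 / 737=-2.05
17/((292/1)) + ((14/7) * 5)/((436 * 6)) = 1481/23871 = 0.06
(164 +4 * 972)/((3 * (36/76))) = 76988/27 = 2851.41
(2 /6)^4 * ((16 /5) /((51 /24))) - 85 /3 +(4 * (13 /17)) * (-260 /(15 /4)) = -1655107 /6885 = -240.39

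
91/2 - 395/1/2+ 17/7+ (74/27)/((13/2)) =-366461/2457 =-149.15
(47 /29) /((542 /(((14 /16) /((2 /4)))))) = 329 /62872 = 0.01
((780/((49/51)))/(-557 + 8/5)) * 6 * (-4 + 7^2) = -53703000/136073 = -394.66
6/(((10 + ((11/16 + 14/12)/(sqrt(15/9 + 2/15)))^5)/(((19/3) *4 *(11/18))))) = 64747946539112913174528/5198784081156421608445 - 2919668716574148132864 *sqrt(5)/1039756816231284321689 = 6.18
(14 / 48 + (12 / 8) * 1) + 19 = 499 / 24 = 20.79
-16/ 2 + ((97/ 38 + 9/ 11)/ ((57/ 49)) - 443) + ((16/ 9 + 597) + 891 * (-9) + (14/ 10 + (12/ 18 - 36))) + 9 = -7893.26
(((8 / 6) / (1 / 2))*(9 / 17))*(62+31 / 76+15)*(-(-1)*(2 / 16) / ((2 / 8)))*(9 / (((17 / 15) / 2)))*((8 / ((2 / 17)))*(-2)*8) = -304974720 / 323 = -944194.18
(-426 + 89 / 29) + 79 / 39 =-476044 / 1131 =-420.91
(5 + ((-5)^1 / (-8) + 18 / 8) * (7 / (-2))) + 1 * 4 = -17 / 16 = -1.06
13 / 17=0.76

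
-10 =-10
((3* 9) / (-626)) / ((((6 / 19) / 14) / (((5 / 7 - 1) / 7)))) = 171 / 2191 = 0.08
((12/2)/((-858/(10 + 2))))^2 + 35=715859/20449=35.01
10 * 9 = 90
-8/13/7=-8/91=-0.09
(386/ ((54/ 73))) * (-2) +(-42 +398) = -687.63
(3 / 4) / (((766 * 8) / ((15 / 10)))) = 9 / 49024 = 0.00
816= 816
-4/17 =-0.24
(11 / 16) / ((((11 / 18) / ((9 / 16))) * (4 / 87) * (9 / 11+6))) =25839 / 12800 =2.02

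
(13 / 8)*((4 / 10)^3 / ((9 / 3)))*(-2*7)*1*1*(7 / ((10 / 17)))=-10829 / 1875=-5.78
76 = 76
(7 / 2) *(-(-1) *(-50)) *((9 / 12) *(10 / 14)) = -375 / 4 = -93.75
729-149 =580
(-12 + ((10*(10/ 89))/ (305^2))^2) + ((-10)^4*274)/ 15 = 60096804570791852/ 329018719683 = 182654.67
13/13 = 1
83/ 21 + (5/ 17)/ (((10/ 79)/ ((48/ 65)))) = 131531/ 23205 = 5.67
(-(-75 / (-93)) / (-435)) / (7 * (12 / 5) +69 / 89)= 2225 / 21093237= 0.00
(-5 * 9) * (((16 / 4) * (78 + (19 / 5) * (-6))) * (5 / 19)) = -49680 / 19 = -2614.74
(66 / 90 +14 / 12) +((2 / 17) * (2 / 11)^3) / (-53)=22785229 / 11992310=1.90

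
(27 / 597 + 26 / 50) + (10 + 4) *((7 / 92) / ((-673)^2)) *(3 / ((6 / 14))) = 58588978433 / 103652801650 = 0.57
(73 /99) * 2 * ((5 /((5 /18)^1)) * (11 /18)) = 146 /9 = 16.22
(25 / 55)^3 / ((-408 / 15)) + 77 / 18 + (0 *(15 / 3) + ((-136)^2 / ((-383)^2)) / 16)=1023350821763 / 238977504216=4.28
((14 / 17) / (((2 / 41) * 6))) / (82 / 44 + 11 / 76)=1.40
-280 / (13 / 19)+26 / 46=-122191 / 299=-408.67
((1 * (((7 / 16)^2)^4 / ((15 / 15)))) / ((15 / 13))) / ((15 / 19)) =1423905847 / 966367641600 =0.00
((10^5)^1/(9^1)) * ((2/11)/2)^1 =100000/99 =1010.10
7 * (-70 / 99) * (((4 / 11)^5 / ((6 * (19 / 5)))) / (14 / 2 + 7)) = -89600 / 908810793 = -0.00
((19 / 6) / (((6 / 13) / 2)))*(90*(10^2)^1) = 123500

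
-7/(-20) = 7/20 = 0.35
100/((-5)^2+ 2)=100/27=3.70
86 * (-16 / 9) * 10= -13760 / 9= -1528.89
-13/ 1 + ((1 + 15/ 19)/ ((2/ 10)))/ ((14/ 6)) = -1219/ 133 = -9.17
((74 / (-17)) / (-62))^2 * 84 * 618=71067528 / 277729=255.89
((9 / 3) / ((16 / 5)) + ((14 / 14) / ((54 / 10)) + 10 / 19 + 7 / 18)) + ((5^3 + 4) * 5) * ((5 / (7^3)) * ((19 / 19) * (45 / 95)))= 18276161 / 2815344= 6.49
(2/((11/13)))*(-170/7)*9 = -39780/77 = -516.62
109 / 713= 0.15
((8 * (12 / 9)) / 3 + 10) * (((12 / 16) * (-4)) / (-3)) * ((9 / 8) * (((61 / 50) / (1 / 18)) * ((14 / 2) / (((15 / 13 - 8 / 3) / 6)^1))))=-27427491 / 2950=-9297.45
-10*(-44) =440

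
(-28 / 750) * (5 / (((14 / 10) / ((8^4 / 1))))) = -8192 / 15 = -546.13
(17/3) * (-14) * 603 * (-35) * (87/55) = 29133342/11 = 2648485.64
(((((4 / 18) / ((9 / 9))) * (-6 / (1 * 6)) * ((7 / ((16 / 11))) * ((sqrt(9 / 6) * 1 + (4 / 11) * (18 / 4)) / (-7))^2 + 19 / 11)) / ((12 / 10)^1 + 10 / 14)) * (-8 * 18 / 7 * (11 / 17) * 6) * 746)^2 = 2089337813481600 * sqrt(6) / 63568729 + 2052269340102000 / 9081247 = 306498135.65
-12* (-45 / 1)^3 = 1093500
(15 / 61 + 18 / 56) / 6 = 323 / 3416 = 0.09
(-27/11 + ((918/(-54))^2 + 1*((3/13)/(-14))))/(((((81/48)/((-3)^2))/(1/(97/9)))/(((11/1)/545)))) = 13767144/4810715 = 2.86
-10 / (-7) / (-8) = -5 / 28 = -0.18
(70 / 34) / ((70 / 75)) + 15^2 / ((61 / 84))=647175 / 2074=312.04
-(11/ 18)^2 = -121/ 324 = -0.37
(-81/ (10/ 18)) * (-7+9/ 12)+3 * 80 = 4605/ 4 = 1151.25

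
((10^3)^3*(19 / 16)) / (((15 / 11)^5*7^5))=61199380000 / 4084101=14984.79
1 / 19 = 0.05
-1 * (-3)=3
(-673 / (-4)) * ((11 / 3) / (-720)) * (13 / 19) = -96239 / 164160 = -0.59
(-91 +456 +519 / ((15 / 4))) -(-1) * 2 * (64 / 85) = 42917 / 85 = 504.91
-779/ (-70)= 779/ 70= 11.13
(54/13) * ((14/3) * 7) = 135.69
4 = 4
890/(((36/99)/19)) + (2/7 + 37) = 651557/14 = 46539.79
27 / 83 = 0.33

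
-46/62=-23/31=-0.74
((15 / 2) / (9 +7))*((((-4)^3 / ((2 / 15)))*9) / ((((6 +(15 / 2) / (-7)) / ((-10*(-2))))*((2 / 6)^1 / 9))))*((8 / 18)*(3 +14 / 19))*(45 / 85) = -1449252000 / 7429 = -195080.36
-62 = -62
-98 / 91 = -14 / 13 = -1.08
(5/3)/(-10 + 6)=-5/12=-0.42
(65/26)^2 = 25/4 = 6.25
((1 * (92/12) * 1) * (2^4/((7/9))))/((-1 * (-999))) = 368/2331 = 0.16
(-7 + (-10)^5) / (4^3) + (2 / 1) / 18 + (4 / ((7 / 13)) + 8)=-6237785 / 4032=-1547.07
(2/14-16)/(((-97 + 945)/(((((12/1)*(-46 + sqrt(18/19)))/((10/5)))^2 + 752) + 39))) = -23199333/16112 + 68931*sqrt(38)/7049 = -1379.60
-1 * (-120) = 120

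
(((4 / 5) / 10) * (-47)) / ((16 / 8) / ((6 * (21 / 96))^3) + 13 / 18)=-1741068 / 744025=-2.34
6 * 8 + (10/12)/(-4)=1147/24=47.79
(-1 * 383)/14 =-383/14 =-27.36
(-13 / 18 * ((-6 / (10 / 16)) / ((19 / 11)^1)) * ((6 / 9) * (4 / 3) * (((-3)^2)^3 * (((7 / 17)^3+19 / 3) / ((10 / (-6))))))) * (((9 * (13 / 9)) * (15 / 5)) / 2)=-454753398528 / 2333675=-194865.78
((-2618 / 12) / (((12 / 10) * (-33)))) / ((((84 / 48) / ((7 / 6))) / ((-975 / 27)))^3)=-76867.36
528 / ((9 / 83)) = 14608 / 3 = 4869.33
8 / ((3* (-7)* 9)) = -8 / 189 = -0.04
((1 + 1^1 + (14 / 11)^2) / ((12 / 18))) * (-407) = -24309 / 11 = -2209.91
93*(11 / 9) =341 / 3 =113.67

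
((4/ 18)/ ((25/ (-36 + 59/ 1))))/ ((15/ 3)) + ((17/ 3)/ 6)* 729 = 688.54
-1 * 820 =-820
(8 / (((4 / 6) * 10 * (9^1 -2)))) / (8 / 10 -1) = -6 / 7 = -0.86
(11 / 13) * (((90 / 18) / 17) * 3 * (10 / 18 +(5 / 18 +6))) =2255 / 442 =5.10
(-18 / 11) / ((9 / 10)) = -20 / 11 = -1.82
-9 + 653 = 644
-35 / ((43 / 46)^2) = -74060 / 1849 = -40.05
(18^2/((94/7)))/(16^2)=567/6016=0.09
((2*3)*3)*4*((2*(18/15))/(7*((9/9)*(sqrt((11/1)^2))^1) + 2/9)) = 7776/3475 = 2.24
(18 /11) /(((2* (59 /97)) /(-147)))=-128331 /649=-197.74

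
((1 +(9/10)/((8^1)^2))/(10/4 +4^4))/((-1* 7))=-59/105280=-0.00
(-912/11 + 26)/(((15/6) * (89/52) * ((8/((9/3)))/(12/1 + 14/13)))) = -63852/979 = -65.22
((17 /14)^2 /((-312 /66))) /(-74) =3179 /754208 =0.00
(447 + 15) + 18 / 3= 468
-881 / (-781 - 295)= 881 / 1076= 0.82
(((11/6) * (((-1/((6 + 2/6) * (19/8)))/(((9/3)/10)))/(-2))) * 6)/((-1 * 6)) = -220/1083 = -0.20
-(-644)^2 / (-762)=207368 / 381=544.27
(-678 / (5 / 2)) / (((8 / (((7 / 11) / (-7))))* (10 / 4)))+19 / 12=9293 / 3300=2.82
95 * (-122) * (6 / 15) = -4636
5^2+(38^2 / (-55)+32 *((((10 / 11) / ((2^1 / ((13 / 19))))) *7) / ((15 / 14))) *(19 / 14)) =14353 / 165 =86.99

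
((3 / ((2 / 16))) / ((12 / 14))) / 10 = 2.80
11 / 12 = 0.92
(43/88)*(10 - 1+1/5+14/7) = 301/55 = 5.47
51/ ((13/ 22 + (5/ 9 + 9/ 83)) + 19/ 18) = 419067/ 18985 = 22.07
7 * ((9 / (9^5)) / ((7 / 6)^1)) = 2 / 2187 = 0.00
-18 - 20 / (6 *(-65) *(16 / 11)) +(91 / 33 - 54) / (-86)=-854411 / 49192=-17.37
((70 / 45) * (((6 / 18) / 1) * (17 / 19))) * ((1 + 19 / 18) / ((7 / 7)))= 4403 / 4617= 0.95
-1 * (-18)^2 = -324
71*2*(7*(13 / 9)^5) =369065242 / 59049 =6250.15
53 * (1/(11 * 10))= 53/110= 0.48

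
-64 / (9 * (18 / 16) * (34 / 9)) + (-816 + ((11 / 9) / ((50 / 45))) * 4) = -622154 / 765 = -813.27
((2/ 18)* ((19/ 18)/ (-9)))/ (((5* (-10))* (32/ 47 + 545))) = 893/ 1869666300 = 0.00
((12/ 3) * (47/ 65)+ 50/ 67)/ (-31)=-15846/ 135005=-0.12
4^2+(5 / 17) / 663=180341 / 11271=16.00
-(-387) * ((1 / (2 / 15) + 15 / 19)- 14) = -83979 / 38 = -2209.97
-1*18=-18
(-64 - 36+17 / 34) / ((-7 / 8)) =796 / 7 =113.71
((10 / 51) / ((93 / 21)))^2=4900 / 2499561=0.00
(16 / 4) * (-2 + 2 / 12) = -22 / 3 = -7.33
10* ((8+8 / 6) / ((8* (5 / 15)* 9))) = 35 / 9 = 3.89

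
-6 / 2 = -3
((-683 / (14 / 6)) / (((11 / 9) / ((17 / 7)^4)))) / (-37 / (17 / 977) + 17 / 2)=1939524662 / 493066959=3.93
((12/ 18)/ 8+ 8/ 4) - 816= -9767/ 12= -813.92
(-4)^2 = 16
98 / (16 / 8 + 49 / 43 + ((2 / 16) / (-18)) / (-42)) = 25486272 / 816523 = 31.21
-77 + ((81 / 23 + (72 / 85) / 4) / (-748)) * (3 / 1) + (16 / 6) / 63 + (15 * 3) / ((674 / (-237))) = -8643103883171 / 93140821620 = -92.80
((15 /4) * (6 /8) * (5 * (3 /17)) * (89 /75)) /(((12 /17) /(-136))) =-4539 /8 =-567.38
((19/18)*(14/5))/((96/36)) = 133/120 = 1.11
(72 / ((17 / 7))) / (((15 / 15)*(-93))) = -168 / 527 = -0.32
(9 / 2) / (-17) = -9 / 34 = -0.26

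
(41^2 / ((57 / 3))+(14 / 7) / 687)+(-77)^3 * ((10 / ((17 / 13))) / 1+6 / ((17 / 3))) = -881930903807 / 221901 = -3974434.11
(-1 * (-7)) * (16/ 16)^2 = 7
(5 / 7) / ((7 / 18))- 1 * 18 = -792 / 49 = -16.16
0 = 0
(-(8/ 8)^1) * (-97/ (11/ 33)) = 291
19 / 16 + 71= 72.19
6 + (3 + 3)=12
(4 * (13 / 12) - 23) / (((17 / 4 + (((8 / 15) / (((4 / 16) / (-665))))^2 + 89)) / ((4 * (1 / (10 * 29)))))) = -1344 / 10506337645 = -0.00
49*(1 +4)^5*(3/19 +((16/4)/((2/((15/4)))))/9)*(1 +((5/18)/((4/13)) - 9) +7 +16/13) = 18358615625/106704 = 172051.80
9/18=1/2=0.50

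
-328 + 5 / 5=-327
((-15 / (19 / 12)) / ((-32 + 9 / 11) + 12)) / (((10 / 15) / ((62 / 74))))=92070 / 148333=0.62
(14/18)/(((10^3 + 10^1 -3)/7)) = 0.01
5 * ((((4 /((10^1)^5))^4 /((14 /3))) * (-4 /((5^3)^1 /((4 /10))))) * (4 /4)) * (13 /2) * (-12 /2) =117 /85449218750000000000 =0.00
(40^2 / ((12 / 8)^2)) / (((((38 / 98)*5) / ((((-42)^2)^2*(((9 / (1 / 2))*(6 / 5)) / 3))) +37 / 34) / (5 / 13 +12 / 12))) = 1194413307494400 / 1320112239407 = 904.78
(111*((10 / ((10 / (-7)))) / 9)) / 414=-259 / 1242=-0.21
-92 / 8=-23 / 2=-11.50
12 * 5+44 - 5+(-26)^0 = 100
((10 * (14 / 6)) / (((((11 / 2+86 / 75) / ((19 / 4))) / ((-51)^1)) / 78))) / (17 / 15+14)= -992013750 / 226319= -4383.25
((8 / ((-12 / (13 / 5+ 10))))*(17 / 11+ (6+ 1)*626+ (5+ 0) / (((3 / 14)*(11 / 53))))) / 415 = -2077138 / 22825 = -91.00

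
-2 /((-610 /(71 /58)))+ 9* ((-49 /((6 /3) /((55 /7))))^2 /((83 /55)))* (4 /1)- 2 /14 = 883992.33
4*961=3844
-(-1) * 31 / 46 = 31 / 46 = 0.67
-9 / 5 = -1.80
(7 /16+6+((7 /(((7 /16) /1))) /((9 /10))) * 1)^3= 42399022303 /2985984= 14199.35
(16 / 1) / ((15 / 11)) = 176 / 15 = 11.73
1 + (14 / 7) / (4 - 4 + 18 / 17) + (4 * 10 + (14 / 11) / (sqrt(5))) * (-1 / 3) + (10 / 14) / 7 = -4561 / 441 - 14 * sqrt(5) / 165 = -10.53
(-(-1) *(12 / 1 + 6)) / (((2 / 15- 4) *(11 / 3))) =-405 / 319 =-1.27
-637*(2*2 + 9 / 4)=-15925 / 4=-3981.25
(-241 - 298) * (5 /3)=-2695 /3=-898.33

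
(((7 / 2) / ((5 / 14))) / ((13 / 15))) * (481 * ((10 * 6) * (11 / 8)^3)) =108589635 / 128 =848356.52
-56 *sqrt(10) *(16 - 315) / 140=598 *sqrt(10) / 5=378.21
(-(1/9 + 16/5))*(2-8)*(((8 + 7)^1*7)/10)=1043/5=208.60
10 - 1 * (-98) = 108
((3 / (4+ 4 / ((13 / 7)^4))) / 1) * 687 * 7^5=989330962347 / 123848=7988267.57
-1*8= -8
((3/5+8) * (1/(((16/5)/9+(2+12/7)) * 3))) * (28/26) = 6321/8333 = 0.76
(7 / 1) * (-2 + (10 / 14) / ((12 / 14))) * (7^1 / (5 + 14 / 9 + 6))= -1029 / 226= -4.55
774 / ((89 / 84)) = 65016 / 89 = 730.52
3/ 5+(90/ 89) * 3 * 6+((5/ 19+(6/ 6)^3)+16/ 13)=2340769/ 109915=21.30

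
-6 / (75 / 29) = -58 / 25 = -2.32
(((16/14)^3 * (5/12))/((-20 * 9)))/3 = -0.00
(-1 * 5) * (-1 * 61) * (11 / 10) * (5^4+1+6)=212036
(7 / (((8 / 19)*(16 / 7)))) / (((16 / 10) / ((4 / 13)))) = 4655 / 3328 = 1.40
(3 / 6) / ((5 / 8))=4 / 5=0.80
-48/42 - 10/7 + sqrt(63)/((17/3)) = -18/7 + 9* sqrt(7)/17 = -1.17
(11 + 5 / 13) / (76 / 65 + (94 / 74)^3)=37483220 / 10598123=3.54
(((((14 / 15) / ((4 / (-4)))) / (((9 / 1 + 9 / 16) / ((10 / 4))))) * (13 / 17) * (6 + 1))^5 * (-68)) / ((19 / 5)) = 2199515721932881264640 / 32330521812475836801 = 68.03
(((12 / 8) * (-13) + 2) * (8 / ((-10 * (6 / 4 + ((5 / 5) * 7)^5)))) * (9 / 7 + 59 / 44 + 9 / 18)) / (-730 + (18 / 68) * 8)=-0.00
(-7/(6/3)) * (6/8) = -21/8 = -2.62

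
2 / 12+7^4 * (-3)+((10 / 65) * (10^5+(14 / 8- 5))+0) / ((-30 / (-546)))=272788.07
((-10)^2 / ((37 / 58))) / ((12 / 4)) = 5800 / 111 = 52.25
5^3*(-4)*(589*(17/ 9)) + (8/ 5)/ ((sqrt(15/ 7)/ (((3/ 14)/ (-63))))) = -5006500/ 9 - 4*sqrt(105)/ 11025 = -556277.78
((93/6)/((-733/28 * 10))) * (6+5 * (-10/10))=-217/3665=-0.06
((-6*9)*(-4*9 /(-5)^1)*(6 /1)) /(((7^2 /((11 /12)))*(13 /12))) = -40.28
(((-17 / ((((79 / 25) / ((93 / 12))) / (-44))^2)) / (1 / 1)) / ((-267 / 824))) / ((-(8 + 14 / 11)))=-329365932500 / 4999041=-65885.82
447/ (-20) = -447/ 20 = -22.35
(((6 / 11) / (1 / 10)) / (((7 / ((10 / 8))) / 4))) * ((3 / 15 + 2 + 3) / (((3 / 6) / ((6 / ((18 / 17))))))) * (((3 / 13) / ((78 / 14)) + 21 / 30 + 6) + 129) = 31167.64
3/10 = 0.30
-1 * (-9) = 9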